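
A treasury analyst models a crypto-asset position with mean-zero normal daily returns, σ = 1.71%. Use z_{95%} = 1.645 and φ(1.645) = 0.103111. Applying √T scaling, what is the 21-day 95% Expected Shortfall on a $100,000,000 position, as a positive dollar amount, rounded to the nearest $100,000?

$16,200,000

σ_{21d} = 1.71% × √21 = 7.836%.
ES multiplier = φ(z)/(1−α) = 0.103111/0.05 = 2.062.
ES = 7.836% × 2.062 = 16.158%; on $100,000,000: $16,158,000.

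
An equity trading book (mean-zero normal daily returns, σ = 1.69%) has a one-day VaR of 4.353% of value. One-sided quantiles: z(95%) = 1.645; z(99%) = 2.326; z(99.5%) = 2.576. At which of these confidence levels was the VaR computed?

99.5%

Implied z = VaR/σ = 4.353 / 1.69 = 2.576.
This matches z(99.5%) = 2.576.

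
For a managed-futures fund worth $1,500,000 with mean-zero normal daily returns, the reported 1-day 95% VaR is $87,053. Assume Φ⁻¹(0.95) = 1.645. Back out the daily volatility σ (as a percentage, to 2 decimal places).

3.53%

VaR as a fraction: $87,053 / $1,500,000 = 5.804%.
σ = VaR / z = 5.804% / 1.645 = 3.528%.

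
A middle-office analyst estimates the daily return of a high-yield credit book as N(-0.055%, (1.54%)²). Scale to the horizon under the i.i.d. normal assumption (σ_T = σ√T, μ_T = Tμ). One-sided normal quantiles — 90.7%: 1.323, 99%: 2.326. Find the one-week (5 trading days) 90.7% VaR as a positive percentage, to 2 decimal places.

4.83%

σ_{5d} = 1.54% × √5 = 3.444%; μ_{5d} = 5 × -0.055% = -0.275%.
VaR = −(-0.275%) + 1.323 × 3.444% = 4.831%.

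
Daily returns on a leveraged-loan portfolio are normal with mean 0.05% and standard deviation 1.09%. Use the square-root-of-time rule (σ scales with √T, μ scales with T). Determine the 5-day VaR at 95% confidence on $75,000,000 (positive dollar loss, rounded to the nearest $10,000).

At 95%, z = 1.645.
σ_{5d} = 1.09% × √5 = 2.437%; μ_{5d} = 5 × 0.05% = 0.250%.
VaR = −(0.250%) + 1.645 × 2.437% = 3.759%.
On $75,000,000: 0.03759 × $75,000,000 = $2,819,250.

$2,820,000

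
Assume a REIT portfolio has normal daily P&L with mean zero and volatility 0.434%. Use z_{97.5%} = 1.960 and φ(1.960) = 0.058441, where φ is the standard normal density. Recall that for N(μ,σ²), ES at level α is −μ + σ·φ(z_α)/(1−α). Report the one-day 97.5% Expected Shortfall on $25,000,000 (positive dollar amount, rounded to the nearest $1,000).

$254,000

Tail multiplier: φ(z)/(1−α) = 0.058441 / 0.025 = 2.338.
ES = 0.434% × 2.338 = 1.015%.
On $25,000,000: 0.01015 × $25,000,000 = $253,750.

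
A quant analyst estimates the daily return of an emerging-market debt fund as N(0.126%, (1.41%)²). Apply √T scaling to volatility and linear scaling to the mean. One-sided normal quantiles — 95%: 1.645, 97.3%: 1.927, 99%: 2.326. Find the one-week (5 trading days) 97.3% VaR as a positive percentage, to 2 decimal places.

5.45%

σ_{5d} = 1.41% × √5 = 3.153%; μ_{5d} = 5 × 0.126% = 0.630%.
VaR = −(0.630%) + 1.927 × 3.153% = 5.446%.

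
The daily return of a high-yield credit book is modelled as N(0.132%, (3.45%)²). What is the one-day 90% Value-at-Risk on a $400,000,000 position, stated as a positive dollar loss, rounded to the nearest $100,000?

$17,200,000

At 90% one-sided, z = 1.282.
VaR = −μ + z·σ = −(0.132%) + 1.282 × 3.45% = 4.291%.
On $400,000,000: 0.04291 × $400,000,000 = $17,164,000.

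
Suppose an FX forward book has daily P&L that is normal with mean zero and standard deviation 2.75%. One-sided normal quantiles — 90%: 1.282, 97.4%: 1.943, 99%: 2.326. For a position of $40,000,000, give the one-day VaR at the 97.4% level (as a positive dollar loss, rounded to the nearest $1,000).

$2,137,000

VaR = z·σ = 1.943 × 2.75% = 5.343%.
On $40,000,000: 0.05343 × $40,000,000 = $2,137,200.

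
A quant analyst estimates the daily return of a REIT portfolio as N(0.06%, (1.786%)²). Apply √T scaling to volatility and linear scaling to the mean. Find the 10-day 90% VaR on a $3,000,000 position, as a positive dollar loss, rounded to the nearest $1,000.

At 90%, z = 1.282.
σ_{10d} = 1.786% × √10 = 5.648%; μ_{10d} = 10 × 0.06% = 0.600%.
VaR = −(0.600%) + 1.282 × 5.648% = 6.641%.
On $3,000,000: 0.06641 × $3,000,000 = $199,230.

$199,000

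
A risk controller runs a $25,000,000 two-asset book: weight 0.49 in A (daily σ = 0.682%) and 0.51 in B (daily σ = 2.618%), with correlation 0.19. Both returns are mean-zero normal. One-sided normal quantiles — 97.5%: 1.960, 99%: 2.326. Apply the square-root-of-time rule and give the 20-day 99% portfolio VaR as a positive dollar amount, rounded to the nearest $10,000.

σ_p = √(0.49²·0.682² + 0.51²·2.618² + 2·0.19·0.49·0.51·0.682·2.618) = 1.437%.
σ_{20d} = 1.437% × √20 = 6.426%.
VaR = 2.326 × 6.426% = 14.947%; on $25,000,000 that is $3,736,750.

$3,740,000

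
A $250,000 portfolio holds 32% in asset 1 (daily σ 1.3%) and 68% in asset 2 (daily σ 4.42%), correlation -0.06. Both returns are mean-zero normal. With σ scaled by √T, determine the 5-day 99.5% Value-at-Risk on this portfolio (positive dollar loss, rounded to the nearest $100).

$43,300

σ_p = √(0.32²·1.3² + 0.68²·4.42² + 2·-0.06·0.32·0.68·1.3·4.42) = 3.009%.
σ_{5d} = 3.009% × √5 = 6.728%.
z(99.5%) = 2.576.
VaR = 2.576 × 6.728% = 17.331%; on $250,000 that is $43,328.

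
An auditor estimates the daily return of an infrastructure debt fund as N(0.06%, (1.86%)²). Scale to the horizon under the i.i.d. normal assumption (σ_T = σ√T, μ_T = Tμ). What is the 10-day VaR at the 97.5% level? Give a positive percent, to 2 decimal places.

At 97.5%, z = 1.960.
σ_{10d} = 1.86% × √10 = 5.882%; μ_{10d} = 10 × 0.06% = 0.600%.
VaR = −(0.600%) + 1.960 × 5.882% = 10.929%.

10.93%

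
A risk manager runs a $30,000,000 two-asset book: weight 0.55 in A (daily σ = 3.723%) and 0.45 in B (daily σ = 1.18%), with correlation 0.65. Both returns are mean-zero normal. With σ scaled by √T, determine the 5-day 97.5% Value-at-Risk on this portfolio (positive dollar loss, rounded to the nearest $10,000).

$3,190,000

σ_p = √(0.55²·3.723² + 0.45²·1.18² + 2·0.65·0.55·0.45·3.723·1.18) = 2.427%.
σ_{5d} = 2.427% × √5 = 5.427%.
z(97.5%) = 1.960.
VaR = 1.960 × 5.427% = 10.637%; on $30,000,000 that is $3,191,100.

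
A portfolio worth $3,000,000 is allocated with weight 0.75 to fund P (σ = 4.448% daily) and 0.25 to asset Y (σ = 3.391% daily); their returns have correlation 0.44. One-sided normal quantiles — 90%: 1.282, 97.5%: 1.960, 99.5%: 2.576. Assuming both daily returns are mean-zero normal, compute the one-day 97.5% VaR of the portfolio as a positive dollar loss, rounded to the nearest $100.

σ_p² = 0.75²·4.448² + 0.25²·3.391² + 2·0.44·0.75·0.25·4.448·3.391 = 14.3363 (%²).
σ_p = √14.3363 = 3.786%.
VaR = 1.960 × 3.786% = 7.421%; on $3,000,000 that is $222,630.

$222,600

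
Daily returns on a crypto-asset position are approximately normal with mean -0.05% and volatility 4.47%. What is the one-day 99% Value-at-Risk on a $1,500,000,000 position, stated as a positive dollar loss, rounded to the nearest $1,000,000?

$157,000,000

At 99% one-sided, z = 2.326.
VaR = −μ + z·σ = −(-0.05%) + 2.326 × 4.47% = 10.447%.
On $1,500,000,000: 0.10447 × $1,500,000,000 = $156,705,000.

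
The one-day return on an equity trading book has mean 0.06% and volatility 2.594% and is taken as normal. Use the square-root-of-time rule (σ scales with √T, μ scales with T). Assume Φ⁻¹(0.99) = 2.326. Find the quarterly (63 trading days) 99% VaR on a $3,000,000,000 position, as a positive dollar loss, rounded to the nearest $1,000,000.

$1,323,000,000

σ_{63d} = 2.594% × √63 = 20.589%; μ_{63d} = 63 × 0.06% = 3.780%.
VaR = −(3.780%) + 2.326 × 20.589% = 44.110%.
On $3,000,000,000: 0.44110 × $3,000,000,000 = $1,323,300,000.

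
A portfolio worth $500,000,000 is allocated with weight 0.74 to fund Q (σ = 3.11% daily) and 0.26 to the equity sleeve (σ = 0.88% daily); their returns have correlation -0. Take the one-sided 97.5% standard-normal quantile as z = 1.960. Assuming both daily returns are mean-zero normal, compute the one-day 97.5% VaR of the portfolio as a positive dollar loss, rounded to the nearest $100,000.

$22,700,000

σ_p² = 0.74²·3.11² + 0.26²·0.88² + 2·-0·0.74·0.26·3.11·0.88 = 5.3488 (%²).
σ_p = √5.3488 = 2.313%.
VaR = 1.960 × 2.313% = 4.533%; on $500,000,000 that is $22,665,000.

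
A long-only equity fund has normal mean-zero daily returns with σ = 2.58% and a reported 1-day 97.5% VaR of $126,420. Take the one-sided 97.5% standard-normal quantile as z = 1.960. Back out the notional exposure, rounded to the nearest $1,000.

$2,500,000

VaR as a fraction of value: z·σ = 1.960 × 2.58% = 5.0568%.
Position = $126,420 / 0.050568 = $2,500,000.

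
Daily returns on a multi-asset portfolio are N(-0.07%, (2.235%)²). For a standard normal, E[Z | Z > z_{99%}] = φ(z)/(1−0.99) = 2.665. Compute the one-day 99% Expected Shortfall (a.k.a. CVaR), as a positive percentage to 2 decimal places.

ES = −(-0.07%) + 2.235% × 2.665 = 6.026%.

6.03%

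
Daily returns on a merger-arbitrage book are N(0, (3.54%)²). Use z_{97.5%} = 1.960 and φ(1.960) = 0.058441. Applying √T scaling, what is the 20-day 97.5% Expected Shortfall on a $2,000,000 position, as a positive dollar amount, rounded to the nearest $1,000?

$740,000

σ_{20d} = 3.54% × √20 = 15.831%.
ES multiplier = φ(z)/(1−α) = 0.058441/0.025 = 2.338.
ES = 15.831% × 2.338 = 37.013%; on $2,000,000: $740,260.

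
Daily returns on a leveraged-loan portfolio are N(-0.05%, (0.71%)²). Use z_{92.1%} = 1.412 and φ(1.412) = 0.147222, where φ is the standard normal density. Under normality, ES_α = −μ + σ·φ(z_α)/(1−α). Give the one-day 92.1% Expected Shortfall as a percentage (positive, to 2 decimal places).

1.37%

Tail multiplier: φ(z)/(1−α) = 0.147222 / 0.079 = 1.864.
ES = −(-0.05%) + 0.71% × 1.864 = 1.373%.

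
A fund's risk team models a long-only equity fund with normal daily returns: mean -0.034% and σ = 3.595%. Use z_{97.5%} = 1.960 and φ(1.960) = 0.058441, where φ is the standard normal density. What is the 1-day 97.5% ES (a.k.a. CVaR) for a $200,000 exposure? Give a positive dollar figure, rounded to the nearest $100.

Tail multiplier: φ(z)/(1−α) = 0.058441 / 0.025 = 2.338.
ES = −(-0.034%) + 3.595% × 2.338 = 8.439%.
On $200,000: 0.08439 × $200,000 = $16,878.

$16,900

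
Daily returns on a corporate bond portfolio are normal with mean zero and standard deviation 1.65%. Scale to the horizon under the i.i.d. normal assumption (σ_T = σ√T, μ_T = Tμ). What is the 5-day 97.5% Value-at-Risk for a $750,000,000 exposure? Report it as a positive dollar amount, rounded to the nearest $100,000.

At 97.5%, z = 1.960.
σ_{5d} = 1.65% × √5 = 3.690%.
VaR = 1.960 × 3.690% = 7.232%.
On $750,000,000: 0.07232 × $750,000,000 = $54,240,000.

$54,200,000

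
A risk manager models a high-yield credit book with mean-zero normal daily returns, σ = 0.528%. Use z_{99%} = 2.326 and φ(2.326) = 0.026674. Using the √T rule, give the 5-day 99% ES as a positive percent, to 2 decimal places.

σ_{5d} = 0.528% × √5 = 1.181%.
ES multiplier = φ(z)/(1−α) = 0.026674/0.01 = 2.667.
ES = 1.181% × 2.667 = 3.150%.

3.15%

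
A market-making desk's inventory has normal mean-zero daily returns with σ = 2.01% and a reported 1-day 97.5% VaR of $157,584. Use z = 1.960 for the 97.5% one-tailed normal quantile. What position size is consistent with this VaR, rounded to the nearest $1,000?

$4,000,000

VaR as a fraction of value: z·σ = 1.960 × 2.01% = 3.9396%.
Position = $157,584 / 0.039396 = $4,000,000.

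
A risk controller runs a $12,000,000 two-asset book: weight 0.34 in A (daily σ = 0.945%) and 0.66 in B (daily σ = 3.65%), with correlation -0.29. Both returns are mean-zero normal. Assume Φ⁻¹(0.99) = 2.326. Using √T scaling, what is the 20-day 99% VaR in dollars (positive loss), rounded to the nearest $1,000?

$2,916,000

σ_p = √(0.34²·0.945² + 0.66²·3.65² + 2·-0.29·0.34·0.66·0.945·3.65) = 2.336%.
σ_{20d} = 2.336% × √20 = 10.447%.
VaR = 2.326 × 10.447% = 24.300%; on $12,000,000 that is $2,916,000.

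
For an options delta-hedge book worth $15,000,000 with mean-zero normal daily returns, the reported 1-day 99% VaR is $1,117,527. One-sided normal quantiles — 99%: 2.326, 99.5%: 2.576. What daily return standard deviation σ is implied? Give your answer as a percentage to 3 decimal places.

3.203%

VaR as a fraction: $1,117,527 / $15,000,000 = 7.450%.
σ = VaR / z = 7.450% / 2.326 = 3.203%.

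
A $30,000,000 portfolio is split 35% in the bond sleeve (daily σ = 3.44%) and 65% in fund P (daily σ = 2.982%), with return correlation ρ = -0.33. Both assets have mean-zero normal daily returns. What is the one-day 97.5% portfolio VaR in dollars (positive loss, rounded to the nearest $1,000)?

$1,126,000

σ_p² = 0.35²·3.44² + 0.65²·2.982² + 2·-0.33·0.35·0.65·3.44·2.982 = 3.6664 (%²).
σ_p = √3.6664 = 1.915%.
At 97.5%, z = 1.960.
VaR = 1.960 × 1.915% = 3.753%; on $30,000,000 that is $1,125,900.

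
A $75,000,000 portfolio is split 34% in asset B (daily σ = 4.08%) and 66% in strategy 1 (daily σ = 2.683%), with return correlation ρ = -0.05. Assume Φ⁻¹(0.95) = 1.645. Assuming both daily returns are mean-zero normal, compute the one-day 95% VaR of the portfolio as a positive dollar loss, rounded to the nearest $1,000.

σ_p² = 0.34²·4.08² + 0.66²·2.683² + 2·-0.05·0.34·0.66·4.08·2.683 = 4.8143 (%²).
σ_p = √4.8143 = 2.194%.
VaR = 1.645 × 2.194% = 3.609%; on $75,000,000 that is $2,706,750.

$2,707,000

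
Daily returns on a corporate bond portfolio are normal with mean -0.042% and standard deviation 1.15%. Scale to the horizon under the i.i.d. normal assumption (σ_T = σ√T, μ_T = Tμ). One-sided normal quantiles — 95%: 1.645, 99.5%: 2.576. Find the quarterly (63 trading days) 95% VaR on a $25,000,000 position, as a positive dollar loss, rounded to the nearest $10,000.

σ_{63d} = 1.15% × √63 = 9.128%; μ_{63d} = 63 × -0.042% = -2.646%.
VaR = −(-2.646%) + 1.645 × 9.128% = 17.662%.
On $25,000,000: 0.17662 × $25,000,000 = $4,415,500.

$4,420,000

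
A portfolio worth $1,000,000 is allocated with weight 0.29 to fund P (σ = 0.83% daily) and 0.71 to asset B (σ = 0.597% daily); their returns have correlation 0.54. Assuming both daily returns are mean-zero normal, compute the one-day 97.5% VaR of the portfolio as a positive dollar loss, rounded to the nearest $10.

$11,560

σ_p² = 0.29²·0.83² + 0.71²·0.597² + 2·0.54·0.29·0.71·0.83·0.597 = 0.3478 (%²).
σ_p = √0.3478 = 0.590%.
At 97.5%, z = 1.960.
VaR = 1.960 × 0.590% = 1.156%; on $1,000,000 that is $11,560.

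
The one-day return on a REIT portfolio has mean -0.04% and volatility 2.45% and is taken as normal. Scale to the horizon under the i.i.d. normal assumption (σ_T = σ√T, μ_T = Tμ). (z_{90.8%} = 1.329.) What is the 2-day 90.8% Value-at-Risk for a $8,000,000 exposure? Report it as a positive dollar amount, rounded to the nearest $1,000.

$375,000

σ_{2d} = 2.45% × √2 = 3.465%; μ_{2d} = 2 × -0.04% = -0.080%.
VaR = −(-0.080%) + 1.329 × 3.465% = 4.685%.
On $8,000,000: 0.04685 × $8,000,000 = $374,800.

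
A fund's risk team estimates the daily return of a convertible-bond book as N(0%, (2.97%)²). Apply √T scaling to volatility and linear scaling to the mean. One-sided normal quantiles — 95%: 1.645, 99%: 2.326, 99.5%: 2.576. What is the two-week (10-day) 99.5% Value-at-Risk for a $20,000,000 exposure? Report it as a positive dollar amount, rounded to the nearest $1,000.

$4,839,000

σ_{10d} = 2.97% × √10 = 9.392%.
VaR = 2.576 × 9.392% = 24.194%.
On $20,000,000: 0.24194 × $20,000,000 = $4,838,800.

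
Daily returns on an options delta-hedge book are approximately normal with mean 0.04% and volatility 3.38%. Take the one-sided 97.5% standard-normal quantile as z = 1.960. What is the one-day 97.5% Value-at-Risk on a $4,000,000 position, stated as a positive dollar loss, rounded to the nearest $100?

$263,400

VaR = −μ + z·σ = −(0.04%) + 1.960 × 3.38% = 6.585%.
On $4,000,000: 0.06585 × $4,000,000 = $263,400.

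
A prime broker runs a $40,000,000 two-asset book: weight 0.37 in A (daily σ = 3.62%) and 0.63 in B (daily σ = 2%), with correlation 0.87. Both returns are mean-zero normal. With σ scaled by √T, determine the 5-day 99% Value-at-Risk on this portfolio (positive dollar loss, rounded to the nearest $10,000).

σ_p = √(0.37²·3.62² + 0.63²·2² + 2·0.87·0.37·0.63·3.62·2) = 2.514%.
σ_{5d} = 2.514% × √5 = 5.621%.
z(99%) = 2.326.
VaR = 2.326 × 5.621% = 13.074%; on $40,000,000 that is $5,229,600.

$5,230,000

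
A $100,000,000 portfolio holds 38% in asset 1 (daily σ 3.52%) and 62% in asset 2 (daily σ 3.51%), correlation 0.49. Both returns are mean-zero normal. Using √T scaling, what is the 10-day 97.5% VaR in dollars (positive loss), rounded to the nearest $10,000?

$18,980,000

σ_p = √(0.38²·3.52² + 0.62²·3.51² + 2·0.49·0.38·0.62·3.52·3.51) = 3.062%.
σ_{10d} = 3.062% × √10 = 9.683%.
z(97.5%) = 1.960.
VaR = 1.960 × 9.683% = 18.979%; on $100,000,000 that is $18,979,000.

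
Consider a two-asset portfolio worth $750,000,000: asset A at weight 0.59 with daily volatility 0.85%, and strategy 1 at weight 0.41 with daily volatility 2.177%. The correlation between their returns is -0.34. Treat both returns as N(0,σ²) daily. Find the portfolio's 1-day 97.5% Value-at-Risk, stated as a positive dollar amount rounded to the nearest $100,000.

σ_p² = 0.59²·0.85² + 0.41²·2.177² + 2·-0.34·0.59·0.41·0.85·2.177 = 0.7438 (%²).
σ_p = √0.7438 = 0.862%.
At 97.5%, z = 1.960.
VaR = 1.960 × 0.862% = 1.690%; on $750,000,000 that is $12,675,000.

$12,700,000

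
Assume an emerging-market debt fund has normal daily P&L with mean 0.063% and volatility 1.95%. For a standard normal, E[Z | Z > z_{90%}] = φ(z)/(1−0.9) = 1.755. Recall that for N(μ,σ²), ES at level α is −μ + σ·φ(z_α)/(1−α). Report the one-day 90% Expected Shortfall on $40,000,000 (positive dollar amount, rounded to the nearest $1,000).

ES = −(0.063%) + 1.95% × 1.755 = 3.359%.
On $40,000,000: 0.03359 × $40,000,000 = $1,343,600.

$1,344,000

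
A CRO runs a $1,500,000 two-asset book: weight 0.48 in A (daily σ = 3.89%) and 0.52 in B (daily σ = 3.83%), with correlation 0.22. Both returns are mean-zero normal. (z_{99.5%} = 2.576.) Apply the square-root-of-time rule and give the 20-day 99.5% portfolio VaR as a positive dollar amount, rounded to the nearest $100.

$521,000

σ_p = √(0.48²·3.89² + 0.52²·3.83² + 2·0.22·0.48·0.52·3.89·3.83) = 3.015%.
σ_{20d} = 3.015% × √20 = 13.483%.
VaR = 2.576 × 13.483% = 34.732%; on $1,500,000 that is $520,980.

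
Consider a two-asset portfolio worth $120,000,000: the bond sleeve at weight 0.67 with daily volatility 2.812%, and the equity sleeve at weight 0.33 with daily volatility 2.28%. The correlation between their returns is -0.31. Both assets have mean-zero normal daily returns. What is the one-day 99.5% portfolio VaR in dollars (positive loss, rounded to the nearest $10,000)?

$5,560,000

σ_p² = 0.67²·2.812² + 0.33²·2.28² + 2·-0.31·0.67·0.33·2.812·2.28 = 3.2368 (%²).
σ_p = √3.2368 = 1.799%.
At 99.5%, z = 2.576.
VaR = 2.576 × 1.799% = 4.634%; on $120,000,000 that is $5,560,800.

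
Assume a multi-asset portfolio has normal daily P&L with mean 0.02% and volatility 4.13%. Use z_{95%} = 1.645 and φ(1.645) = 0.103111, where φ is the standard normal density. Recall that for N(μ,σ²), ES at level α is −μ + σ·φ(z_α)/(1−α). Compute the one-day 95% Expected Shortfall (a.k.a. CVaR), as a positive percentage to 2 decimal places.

8.50%

Tail multiplier: φ(z)/(1−α) = 0.103111 / 0.05 = 2.062.
ES = −(0.02%) + 4.13% × 2.062 = 8.496%.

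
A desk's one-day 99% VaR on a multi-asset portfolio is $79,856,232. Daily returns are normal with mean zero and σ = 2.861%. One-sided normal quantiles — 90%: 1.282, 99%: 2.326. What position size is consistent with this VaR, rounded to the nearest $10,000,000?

$1,200,000,000

VaR as a fraction of value: z·σ = 2.326 × 2.861% = 6.65469%.
Position = $79,856,232 / 0.0665469 = $1,200,000,000.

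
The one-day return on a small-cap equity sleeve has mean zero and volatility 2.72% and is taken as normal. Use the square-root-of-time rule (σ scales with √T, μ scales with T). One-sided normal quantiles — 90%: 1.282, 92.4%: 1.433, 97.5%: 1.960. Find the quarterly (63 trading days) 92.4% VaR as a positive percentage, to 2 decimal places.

σ_{63d} = 2.72% × √63 = 21.589%.
VaR = 1.433 × 21.589% = 30.937%.

30.94%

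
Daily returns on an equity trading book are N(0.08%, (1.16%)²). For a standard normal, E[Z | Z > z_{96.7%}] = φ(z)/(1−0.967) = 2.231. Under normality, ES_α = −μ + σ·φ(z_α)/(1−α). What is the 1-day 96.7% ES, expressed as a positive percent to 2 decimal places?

ES = −(0.08%) + 1.16% × 2.231 = 2.508%.

2.51%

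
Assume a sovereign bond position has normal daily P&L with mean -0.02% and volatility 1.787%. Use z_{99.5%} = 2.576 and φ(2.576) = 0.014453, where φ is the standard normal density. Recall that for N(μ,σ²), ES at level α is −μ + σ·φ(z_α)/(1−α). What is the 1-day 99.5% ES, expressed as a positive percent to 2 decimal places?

5.19%

Tail multiplier: φ(z)/(1−α) = 0.014453 / 0.005 = 2.891.
ES = −(-0.02%) + 1.787% × 2.891 = 5.186%.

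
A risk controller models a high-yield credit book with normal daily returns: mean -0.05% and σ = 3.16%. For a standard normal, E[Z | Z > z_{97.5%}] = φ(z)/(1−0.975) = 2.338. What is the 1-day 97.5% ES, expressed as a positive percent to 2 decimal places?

7.44%

ES = −(-0.05%) + 3.16% × 2.338 = 7.438%.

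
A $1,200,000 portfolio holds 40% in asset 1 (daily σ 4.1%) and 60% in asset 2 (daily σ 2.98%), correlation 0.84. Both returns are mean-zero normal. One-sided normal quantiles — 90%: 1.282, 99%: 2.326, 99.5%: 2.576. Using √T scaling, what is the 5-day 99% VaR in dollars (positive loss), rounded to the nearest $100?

σ_p = √(0.4²·4.1² + 0.6²·2.98² + 2·0.84·0.4·0.6·4.1·2.98) = 3.288%.
σ_{5d} = 3.288% × √5 = 7.352%.
VaR = 2.326 × 7.352% = 17.101%; on $1,200,000 that is $205,212.

$205,200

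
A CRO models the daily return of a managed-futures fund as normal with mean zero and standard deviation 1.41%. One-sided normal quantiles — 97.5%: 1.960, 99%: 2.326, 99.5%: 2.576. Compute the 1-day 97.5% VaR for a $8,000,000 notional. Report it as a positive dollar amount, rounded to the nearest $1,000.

$221,000

VaR = z·σ = 1.960 × 1.41% = 2.764%.
On $8,000,000: 0.02764 × $8,000,000 = $221,120.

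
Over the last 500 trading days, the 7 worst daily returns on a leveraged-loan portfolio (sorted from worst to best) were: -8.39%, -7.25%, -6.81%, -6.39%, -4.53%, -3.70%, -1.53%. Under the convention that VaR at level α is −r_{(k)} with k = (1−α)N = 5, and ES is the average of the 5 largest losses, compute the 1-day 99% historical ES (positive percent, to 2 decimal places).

6.67%

The 5 worst returns sum to -33.37%.
ES = −(-33.37%) / 5 = 6.674% ≈ 6.67%.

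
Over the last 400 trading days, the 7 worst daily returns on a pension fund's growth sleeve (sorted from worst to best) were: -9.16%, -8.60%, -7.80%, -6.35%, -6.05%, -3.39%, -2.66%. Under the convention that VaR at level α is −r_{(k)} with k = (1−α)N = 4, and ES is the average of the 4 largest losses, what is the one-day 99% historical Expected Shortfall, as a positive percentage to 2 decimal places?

7.98%

The 4 worst returns sum to -31.91%.
ES = −(-31.91%) / 4 = 7.9775% ≈ 7.98%.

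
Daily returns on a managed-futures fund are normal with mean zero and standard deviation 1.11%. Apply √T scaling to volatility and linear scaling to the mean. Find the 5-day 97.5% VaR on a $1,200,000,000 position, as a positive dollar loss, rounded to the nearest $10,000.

$58,380,000

At 97.5%, z = 1.960.
σ_{5d} = 1.11% × √5 = 2.482%.
VaR = 1.960 × 2.482% = 4.865%.
On $1,200,000,000: 0.04865 × $1,200,000,000 = $58,380,000.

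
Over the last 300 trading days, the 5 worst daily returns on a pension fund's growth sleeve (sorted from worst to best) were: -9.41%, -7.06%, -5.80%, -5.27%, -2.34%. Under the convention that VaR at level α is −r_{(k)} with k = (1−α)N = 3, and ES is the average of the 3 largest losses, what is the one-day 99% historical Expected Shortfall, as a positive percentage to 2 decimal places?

The 3 worst returns sum to -22.27%.
ES = −(-22.27%) / 3 = 7.4233…% ≈ 7.42%.

7.42%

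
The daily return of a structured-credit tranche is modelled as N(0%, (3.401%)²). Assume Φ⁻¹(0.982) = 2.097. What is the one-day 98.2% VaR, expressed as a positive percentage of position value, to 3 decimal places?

VaR = z·σ = 2.097 × 3.401% = 7.132%.

7.132%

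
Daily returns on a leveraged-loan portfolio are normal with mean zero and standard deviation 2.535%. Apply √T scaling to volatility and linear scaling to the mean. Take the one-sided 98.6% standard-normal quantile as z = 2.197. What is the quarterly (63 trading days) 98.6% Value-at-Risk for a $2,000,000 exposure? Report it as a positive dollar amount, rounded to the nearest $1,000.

σ_{63d} = 2.535% × √63 = 20.121%.
VaR = 2.197 × 20.121% = 44.206%.
On $2,000,000: 0.44206 × $2,000,000 = $884,120.

$884,000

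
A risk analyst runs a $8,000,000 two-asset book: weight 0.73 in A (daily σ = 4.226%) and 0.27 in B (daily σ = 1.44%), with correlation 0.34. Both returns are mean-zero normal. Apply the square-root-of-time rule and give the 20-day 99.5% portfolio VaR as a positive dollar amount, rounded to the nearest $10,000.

$2,980,000

σ_p = √(0.73²·4.226² + 0.27²·1.44² + 2·0.34·0.73·0.27·4.226·1.44) = 3.238%.
σ_{20d} = 3.238% × √20 = 14.481%.
z(99.5%) = 2.576.
VaR = 2.576 × 14.481% = 37.303%; on $8,000,000 that is $2,984,240.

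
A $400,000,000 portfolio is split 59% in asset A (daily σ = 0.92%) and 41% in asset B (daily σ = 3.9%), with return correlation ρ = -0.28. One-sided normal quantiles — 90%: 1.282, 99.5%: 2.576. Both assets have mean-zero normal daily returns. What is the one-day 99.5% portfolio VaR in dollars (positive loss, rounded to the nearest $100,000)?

σ_p² = 0.59²·0.92² + 0.41²·3.9² + 2·-0.28·0.59·0.41·0.92·3.9 = 2.3654 (%²).
σ_p = √2.3654 = 1.538%.
VaR = 2.576 × 1.538% = 3.962%; on $400,000,000 that is $15,848,000.

$15,800,000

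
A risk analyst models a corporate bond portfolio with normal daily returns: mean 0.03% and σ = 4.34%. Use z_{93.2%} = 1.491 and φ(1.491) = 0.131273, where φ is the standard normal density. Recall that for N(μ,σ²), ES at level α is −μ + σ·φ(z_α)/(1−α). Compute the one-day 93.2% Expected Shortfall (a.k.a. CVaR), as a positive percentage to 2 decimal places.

8.35%

Tail multiplier: φ(z)/(1−α) = 0.131273 / 0.068 = 1.930.
ES = −(0.03%) + 4.34% × 1.930 = 8.346%.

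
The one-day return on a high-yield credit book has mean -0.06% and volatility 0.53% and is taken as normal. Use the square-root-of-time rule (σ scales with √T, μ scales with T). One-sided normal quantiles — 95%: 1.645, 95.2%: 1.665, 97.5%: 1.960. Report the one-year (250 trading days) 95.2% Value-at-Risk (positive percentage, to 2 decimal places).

28.95%

σ_{250d} = 0.53% × √250 = 8.380%; μ_{250d} = 250 × -0.06% = -15.000%.
VaR = −(-15.000%) + 1.665 × 8.380% = 28.953%.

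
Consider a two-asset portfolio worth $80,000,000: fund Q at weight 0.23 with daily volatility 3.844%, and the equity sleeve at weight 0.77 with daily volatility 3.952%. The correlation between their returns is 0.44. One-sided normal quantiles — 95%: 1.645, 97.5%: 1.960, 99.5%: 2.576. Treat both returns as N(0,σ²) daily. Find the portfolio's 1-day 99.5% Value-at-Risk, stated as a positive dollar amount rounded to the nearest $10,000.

σ_p² = 0.23²·3.844² + 0.77²·3.952² + 2·0.44·0.23·0.77·3.844·3.952 = 12.4093 (%²).
σ_p = √12.4093 = 3.523%.
VaR = 2.576 × 3.523% = 9.075%; on $80,000,000 that is $7,260,000.

$7,260,000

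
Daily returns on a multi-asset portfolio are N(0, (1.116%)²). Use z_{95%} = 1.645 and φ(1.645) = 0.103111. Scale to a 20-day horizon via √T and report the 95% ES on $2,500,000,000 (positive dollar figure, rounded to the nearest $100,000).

$257,300,000

σ_{20d} = 1.116% × √20 = 4.991%.
ES multiplier = φ(z)/(1−α) = 0.103111/0.05 = 2.062.
ES = 4.991% × 2.062 = 10.291%; on $2,500,000,000: $257,275,000.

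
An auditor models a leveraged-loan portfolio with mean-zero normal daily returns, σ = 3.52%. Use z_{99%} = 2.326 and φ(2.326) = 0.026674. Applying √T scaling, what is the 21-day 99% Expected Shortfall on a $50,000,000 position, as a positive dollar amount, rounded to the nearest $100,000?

σ_{21d} = 3.52% × √21 = 16.131%.
ES multiplier = φ(z)/(1−α) = 0.026674/0.01 = 2.667.
ES = 16.131% × 2.667 = 43.021%; on $50,000,000: $21,510,500.

$21,500,000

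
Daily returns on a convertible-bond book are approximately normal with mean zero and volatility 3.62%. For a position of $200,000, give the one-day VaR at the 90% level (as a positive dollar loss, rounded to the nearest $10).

$9,280

At 90% one-sided, z = 1.282.
VaR = z·σ = 1.282 × 3.62% = 4.641%.
On $200,000: 0.04641 × $200,000 = $9,282.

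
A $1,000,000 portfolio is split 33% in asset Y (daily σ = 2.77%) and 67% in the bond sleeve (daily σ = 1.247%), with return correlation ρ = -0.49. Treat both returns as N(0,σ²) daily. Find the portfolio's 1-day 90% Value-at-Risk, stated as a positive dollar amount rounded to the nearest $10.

σ_p² = 0.33²·2.77² + 0.67²·1.247² + 2·-0.49·0.33·0.67·2.77·1.247 = 0.7852 (%²).
σ_p = √0.7852 = 0.886%.
At 90%, z = 1.282.
VaR = 1.282 × 0.886% = 1.136%; on $1,000,000 that is $11,360.

$11,360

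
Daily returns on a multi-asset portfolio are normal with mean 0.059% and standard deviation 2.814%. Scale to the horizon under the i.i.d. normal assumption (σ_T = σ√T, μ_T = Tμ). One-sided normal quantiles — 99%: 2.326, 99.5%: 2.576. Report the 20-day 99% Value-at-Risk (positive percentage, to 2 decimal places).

σ_{20d} = 2.814% × √20 = 12.585%; μ_{20d} = 20 × 0.059% = 1.180%.
VaR = −(1.180%) + 2.326 × 12.585% = 28.093%.

28.09%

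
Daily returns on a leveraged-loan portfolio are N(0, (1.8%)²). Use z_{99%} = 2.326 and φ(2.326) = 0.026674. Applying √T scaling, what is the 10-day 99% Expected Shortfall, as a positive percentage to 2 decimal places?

σ_{10d} = 1.8% × √10 = 5.692%.
ES multiplier = φ(z)/(1−α) = 0.026674/0.01 = 2.667.
ES = 5.692% × 2.667 = 15.181%.

15.18%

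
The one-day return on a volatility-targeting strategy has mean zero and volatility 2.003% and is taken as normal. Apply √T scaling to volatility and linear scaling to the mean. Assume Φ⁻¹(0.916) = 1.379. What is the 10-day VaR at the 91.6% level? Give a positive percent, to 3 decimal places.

8.735%

σ_{10d} = 2.003% × √10 = 6.334%.
VaR = 1.379 × 6.334% = 8.735%.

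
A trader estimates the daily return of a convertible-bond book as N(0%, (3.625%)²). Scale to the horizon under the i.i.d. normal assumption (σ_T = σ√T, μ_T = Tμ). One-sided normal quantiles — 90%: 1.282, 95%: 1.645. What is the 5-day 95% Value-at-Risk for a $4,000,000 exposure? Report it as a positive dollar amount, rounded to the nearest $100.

$533,400

σ_{5d} = 3.625% × √5 = 8.106%.
VaR = 1.645 × 8.106% = 13.334%.
On $4,000,000: 0.13334 × $4,000,000 = $533,360.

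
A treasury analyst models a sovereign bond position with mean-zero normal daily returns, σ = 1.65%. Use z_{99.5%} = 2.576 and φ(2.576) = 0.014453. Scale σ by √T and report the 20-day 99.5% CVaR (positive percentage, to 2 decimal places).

21.33%

σ_{20d} = 1.65% × √20 = 7.379%.
ES multiplier = φ(z)/(1−α) = 0.014453/0.005 = 2.891.
ES = 7.379% × 2.891 = 21.333%.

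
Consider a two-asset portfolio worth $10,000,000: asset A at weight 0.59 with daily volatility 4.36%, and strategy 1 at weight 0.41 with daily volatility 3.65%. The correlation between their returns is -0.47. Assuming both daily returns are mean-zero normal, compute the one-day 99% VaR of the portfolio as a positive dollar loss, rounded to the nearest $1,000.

σ_p² = 0.59²·4.36² + 0.41²·3.65² + 2·-0.47·0.59·0.41·4.36·3.65 = 5.2381 (%²).
σ_p = √5.2381 = 2.289%.
At 99%, z = 2.326.
VaR = 2.326 × 2.289% = 5.324%; on $10,000,000 that is $532,400.

$532,000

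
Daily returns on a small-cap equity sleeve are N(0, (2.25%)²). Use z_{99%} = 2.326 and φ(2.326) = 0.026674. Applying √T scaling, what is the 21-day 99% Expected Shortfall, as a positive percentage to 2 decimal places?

σ_{21d} = 2.25% × √21 = 10.311%.
ES multiplier = φ(z)/(1−α) = 0.026674/0.01 = 2.667.
ES = 10.311% × 2.667 = 27.499%.

27.50%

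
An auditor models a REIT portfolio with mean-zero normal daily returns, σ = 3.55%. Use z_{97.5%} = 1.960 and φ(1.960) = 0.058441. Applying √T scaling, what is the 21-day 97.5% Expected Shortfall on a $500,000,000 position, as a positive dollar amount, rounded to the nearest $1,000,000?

σ_{21d} = 3.55% × √21 = 16.268%.
ES multiplier = φ(z)/(1−α) = 0.058441/0.025 = 2.338.
ES = 16.268% × 2.338 = 38.035%; on $500,000,000: $190,175,000.

$190,000,000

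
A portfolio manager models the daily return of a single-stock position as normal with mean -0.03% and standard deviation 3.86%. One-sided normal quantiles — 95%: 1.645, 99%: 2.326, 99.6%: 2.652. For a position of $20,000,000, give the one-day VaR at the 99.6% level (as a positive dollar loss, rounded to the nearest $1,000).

$2,053,000

VaR = −μ + z·σ = −(-0.03%) + 2.652 × 3.86% = 10.267%.
On $20,000,000: 0.10267 × $20,000,000 = $2,053,400.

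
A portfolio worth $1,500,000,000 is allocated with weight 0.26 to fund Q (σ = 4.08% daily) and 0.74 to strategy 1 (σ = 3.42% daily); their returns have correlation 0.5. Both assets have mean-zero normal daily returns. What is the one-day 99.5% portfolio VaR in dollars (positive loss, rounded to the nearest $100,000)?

σ_p² = 0.26²·4.08² + 0.74²·3.42² + 2·0.5·0.26·0.74·4.08·3.42 = 10.2149 (%²).
σ_p = √10.2149 = 3.196%.
At 99.5%, z = 2.576.
VaR = 2.576 × 3.196% = 8.233%; on $1,500,000,000 that is $123,495,000.

$123,500,000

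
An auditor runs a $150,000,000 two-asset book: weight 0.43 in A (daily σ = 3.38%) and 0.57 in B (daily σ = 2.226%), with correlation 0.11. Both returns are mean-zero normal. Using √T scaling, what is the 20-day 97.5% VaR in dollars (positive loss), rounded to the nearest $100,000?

σ_p = √(0.43²·3.38² + 0.57²·2.226² + 2·0.11·0.43·0.57·3.38·2.226) = 2.032%.
σ_{20d} = 2.032% × √20 = 9.087%.
z(97.5%) = 1.960.
VaR = 1.960 × 9.087% = 17.811%; on $150,000,000 that is $26,716,500.

$26,700,000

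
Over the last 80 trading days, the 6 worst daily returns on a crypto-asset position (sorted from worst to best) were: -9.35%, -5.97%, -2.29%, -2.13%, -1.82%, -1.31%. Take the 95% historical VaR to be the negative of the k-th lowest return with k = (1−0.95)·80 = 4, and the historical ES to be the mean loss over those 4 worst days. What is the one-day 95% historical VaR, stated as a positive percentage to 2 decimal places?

2.13%

k = 4; the 4th lowest return is -2.13%, so VaR = 2.13%.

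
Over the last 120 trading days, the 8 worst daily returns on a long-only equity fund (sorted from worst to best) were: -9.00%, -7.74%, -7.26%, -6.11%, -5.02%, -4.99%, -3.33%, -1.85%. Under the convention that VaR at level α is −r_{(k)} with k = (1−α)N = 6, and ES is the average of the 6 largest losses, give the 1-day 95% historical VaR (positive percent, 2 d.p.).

k = 6; the 6th lowest return is -4.99%, so VaR = 4.99%.

4.99%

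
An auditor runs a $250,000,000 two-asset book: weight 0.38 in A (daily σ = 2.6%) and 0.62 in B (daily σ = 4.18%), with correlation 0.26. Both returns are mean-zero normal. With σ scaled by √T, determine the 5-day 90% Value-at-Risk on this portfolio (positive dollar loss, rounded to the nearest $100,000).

$21,500,000

σ_p = √(0.38²·2.6² + 0.62²·4.18² + 2·0.26·0.38·0.62·2.6·4.18) = 3.004%.
σ_{5d} = 3.004% × √5 = 6.717%.
z(90%) = 1.282.
VaR = 1.282 × 6.717% = 8.611%; on $250,000,000 that is $21,527,500.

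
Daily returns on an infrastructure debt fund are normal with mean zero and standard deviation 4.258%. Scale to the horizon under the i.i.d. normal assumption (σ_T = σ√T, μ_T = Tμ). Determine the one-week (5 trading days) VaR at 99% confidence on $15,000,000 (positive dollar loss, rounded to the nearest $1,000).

$3,322,000

At 99%, z = 2.326.
σ_{5d} = 4.258% × √5 = 9.521%.
VaR = 2.326 × 9.521% = 22.146%.
On $15,000,000: 0.22146 × $15,000,000 = $3,321,900.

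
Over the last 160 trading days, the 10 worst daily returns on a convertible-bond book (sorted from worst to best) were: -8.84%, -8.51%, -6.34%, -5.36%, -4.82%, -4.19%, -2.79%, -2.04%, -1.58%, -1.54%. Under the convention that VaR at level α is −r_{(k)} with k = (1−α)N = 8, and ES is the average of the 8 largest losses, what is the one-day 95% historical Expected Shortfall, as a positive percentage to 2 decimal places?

The 8 worst returns sum to -42.89%.
ES = −(-42.89%) / 8 = 5.36125% ≈ 5.36%.

5.36%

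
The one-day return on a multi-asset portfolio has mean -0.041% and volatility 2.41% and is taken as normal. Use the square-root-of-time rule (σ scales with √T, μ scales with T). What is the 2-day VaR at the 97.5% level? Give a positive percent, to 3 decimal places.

At 97.5%, z = 1.960.
σ_{2d} = 2.41% × √2 = 3.408%; μ_{2d} = 2 × -0.041% = -0.082%.
VaR = −(-0.082%) + 1.960 × 3.408% = 6.762%.

6.762%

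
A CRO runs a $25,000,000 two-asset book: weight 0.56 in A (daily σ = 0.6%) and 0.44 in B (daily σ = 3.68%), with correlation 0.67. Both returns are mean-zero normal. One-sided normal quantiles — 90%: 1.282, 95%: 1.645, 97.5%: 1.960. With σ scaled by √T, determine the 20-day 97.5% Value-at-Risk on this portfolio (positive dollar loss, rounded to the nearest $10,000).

σ_p = √(0.56²·0.6² + 0.44²·3.68² + 2·0.67·0.56·0.44·0.6·3.68) = 1.861%.
σ_{20d} = 1.861% × √20 = 8.323%.
VaR = 1.960 × 8.323% = 16.313%; on $25,000,000 that is $4,078,250.

$4,080,000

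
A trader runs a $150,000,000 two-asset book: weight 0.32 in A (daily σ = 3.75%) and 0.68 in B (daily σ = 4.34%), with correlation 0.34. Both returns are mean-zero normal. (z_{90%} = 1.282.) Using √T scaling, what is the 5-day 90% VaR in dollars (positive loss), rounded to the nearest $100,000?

σ_p = √(0.32²·3.75² + 0.68²·4.34² + 2·0.34·0.32·0.68·3.75·4.34) = 3.544%.
σ_{5d} = 3.544% × √5 = 7.925%.
VaR = 1.282 × 7.925% = 10.160%; on $150,000,000 that is $15,240,000.

$15,200,000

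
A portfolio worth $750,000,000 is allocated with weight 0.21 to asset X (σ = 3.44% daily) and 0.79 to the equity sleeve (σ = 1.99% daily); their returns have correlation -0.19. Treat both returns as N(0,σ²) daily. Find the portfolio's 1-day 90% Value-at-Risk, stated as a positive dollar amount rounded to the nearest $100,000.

$15,400,000

σ_p² = 0.21²·3.44² + 0.79²·1.99² + 2·-0.19·0.21·0.79·3.44·1.99 = 2.5618 (%²).
σ_p = √2.5618 = 1.601%.
At 90%, z = 1.282.
VaR = 1.282 × 1.601% = 2.052%; on $750,000,000 that is $15,390,000.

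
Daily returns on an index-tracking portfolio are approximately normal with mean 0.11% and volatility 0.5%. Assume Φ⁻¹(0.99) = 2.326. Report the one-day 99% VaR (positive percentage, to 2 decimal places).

VaR = −μ + z·σ = −(0.11%) + 2.326 × 0.5% = 1.053%.

1.05%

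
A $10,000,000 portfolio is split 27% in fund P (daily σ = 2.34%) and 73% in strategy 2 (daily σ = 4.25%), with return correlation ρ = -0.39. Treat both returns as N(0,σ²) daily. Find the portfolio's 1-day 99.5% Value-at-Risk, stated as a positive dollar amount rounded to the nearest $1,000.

$751,000

σ_p² = 0.27²·2.34² + 0.73²·4.25² + 2·-0.39·0.27·0.73·2.34·4.25 = 8.4958 (%²).
σ_p = √8.4958 = 2.915%.
At 99.5%, z = 2.576.
VaR = 2.576 × 2.915% = 7.509%; on $10,000,000 that is $750,900.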